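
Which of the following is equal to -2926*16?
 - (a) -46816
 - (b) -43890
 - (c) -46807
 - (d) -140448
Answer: a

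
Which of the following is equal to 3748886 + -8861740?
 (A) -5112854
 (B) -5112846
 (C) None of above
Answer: A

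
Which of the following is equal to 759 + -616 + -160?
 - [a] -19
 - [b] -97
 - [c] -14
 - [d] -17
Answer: d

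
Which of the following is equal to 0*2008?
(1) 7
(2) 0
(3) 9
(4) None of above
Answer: 2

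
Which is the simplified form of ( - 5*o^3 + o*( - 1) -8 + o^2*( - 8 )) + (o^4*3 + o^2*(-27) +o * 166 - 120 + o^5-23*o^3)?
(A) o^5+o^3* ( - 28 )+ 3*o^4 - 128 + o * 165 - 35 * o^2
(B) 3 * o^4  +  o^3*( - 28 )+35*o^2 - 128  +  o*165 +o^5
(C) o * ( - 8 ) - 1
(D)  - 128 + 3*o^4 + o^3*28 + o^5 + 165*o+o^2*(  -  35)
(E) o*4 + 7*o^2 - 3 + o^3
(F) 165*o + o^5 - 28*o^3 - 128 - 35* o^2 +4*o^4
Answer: A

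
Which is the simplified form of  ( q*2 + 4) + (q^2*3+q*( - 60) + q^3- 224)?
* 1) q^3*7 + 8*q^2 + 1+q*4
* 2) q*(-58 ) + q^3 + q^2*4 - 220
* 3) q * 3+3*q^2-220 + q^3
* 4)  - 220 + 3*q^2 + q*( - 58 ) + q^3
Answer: 4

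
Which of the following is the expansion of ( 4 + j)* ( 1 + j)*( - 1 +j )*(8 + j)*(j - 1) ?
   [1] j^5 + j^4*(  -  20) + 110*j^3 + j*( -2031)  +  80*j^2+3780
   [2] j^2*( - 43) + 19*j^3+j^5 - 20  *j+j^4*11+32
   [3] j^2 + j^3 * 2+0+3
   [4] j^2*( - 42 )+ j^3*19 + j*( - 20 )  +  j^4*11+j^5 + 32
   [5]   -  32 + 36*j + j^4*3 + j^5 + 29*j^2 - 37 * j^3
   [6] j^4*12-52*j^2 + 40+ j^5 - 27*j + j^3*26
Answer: 2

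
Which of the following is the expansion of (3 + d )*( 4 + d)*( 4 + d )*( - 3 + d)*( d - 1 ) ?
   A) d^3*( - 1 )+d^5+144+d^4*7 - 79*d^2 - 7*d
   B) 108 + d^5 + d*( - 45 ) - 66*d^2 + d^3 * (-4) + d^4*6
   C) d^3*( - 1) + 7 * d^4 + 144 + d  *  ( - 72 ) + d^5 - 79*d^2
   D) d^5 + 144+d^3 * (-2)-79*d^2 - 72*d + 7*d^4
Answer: C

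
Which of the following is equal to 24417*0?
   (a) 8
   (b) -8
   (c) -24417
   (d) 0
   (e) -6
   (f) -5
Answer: d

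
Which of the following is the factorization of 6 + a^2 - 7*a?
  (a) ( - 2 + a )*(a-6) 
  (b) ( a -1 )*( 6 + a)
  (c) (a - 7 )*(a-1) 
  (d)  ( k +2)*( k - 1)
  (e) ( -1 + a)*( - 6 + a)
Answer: e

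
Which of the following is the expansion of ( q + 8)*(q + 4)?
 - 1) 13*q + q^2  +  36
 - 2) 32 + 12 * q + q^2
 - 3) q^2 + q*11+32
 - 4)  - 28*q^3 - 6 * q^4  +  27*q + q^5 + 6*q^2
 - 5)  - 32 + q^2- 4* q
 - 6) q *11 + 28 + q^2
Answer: 2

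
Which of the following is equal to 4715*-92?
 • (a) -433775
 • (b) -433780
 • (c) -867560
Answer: b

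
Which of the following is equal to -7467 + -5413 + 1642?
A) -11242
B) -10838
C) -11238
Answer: C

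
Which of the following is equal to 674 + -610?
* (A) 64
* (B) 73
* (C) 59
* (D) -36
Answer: A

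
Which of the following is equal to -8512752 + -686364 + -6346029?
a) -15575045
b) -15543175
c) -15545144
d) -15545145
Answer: d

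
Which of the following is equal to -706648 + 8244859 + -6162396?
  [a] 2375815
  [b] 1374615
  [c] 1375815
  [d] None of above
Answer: c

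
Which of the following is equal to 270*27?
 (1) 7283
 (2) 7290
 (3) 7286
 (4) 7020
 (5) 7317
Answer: 2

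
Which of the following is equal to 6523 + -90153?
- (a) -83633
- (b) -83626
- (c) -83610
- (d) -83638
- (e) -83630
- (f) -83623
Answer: e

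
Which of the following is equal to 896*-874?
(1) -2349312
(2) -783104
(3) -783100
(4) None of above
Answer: 2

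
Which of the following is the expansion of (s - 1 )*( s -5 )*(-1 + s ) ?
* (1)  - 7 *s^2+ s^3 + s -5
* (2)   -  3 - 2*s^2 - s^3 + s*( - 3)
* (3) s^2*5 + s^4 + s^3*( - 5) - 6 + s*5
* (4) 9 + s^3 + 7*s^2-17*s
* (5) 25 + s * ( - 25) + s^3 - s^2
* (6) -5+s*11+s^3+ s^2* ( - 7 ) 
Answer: 6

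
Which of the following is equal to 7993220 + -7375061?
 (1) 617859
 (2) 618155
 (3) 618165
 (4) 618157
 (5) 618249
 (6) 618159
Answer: 6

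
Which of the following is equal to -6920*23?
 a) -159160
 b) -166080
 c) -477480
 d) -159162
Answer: a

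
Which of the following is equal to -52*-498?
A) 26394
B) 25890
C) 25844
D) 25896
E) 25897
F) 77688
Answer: D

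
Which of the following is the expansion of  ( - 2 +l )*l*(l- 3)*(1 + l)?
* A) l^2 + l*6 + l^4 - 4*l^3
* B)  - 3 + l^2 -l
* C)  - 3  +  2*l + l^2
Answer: A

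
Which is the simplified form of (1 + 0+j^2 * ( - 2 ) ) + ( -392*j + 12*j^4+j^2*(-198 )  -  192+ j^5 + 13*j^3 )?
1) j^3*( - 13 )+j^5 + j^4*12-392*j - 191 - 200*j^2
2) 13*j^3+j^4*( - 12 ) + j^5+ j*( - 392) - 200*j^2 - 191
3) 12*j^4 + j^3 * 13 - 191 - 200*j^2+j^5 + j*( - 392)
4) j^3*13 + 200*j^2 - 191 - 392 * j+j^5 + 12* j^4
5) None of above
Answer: 3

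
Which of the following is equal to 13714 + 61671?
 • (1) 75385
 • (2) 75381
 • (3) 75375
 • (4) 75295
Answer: 1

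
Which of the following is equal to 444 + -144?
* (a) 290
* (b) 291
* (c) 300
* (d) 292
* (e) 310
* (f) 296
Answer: c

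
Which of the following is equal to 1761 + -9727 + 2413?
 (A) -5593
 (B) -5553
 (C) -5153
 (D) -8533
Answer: B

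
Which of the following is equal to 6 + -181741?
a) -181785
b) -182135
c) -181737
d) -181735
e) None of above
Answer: d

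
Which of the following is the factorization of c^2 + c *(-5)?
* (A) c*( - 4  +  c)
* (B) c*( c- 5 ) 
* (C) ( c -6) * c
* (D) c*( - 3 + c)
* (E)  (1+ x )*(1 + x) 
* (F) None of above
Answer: B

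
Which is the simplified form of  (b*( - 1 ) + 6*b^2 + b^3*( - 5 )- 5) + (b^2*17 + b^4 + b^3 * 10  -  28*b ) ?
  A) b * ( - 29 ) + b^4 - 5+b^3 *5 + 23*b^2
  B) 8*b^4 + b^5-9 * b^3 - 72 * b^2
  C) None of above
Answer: A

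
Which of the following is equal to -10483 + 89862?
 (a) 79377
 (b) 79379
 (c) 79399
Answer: b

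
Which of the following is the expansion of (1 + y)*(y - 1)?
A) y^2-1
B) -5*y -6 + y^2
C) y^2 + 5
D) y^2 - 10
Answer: A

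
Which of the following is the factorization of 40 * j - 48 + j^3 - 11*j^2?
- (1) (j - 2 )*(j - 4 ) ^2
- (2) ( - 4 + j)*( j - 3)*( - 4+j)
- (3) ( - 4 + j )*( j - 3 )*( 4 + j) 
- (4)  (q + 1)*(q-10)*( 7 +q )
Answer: 2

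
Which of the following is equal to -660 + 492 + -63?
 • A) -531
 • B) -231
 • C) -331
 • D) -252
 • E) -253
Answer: B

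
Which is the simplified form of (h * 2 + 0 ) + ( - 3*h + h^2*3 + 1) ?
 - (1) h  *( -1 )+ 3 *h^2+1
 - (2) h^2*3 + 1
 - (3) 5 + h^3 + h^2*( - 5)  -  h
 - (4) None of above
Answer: 1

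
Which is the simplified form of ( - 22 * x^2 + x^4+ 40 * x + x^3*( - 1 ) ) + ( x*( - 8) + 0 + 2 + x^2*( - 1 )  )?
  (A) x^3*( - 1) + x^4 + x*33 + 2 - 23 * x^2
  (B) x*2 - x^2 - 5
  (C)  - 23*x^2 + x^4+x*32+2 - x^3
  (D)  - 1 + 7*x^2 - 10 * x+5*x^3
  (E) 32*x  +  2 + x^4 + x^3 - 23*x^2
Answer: C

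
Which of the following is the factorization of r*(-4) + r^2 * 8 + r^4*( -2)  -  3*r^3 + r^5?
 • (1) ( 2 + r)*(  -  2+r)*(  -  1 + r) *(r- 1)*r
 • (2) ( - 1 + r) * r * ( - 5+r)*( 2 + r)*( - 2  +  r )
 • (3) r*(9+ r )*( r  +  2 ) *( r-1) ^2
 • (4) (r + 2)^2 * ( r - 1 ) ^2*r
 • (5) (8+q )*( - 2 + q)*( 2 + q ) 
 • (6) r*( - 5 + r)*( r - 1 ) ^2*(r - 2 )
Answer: 1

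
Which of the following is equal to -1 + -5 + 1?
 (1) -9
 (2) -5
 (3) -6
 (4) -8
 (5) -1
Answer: 2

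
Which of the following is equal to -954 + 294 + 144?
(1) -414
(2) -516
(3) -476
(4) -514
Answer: 2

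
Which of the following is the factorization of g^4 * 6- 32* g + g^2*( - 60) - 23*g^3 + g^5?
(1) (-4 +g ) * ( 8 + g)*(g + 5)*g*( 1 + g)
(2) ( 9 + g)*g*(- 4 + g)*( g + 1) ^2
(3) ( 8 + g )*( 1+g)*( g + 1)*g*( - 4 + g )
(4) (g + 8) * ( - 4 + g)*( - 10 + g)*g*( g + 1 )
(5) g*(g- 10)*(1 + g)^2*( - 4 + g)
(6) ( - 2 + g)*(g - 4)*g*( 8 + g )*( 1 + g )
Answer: 3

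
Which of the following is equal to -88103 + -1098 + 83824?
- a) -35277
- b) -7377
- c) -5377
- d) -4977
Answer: c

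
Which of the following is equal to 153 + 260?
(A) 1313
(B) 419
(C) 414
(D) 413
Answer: D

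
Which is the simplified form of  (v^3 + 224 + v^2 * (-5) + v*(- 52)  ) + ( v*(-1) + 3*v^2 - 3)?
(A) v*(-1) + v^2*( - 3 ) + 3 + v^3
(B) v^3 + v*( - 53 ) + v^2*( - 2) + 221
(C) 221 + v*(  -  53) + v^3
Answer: B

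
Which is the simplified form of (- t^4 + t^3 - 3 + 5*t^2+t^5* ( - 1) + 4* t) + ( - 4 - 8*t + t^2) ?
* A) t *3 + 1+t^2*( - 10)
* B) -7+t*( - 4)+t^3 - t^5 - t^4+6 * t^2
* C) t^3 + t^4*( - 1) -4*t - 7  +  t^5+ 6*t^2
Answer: B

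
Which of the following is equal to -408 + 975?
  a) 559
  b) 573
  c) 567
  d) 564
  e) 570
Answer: c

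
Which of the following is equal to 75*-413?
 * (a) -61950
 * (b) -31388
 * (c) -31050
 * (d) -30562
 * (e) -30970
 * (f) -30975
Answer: f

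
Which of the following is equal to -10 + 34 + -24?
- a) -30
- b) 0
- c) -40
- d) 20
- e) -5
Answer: b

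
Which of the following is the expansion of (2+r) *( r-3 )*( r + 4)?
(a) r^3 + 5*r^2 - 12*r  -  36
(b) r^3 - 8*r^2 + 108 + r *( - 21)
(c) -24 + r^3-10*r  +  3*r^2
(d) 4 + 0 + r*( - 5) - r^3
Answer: c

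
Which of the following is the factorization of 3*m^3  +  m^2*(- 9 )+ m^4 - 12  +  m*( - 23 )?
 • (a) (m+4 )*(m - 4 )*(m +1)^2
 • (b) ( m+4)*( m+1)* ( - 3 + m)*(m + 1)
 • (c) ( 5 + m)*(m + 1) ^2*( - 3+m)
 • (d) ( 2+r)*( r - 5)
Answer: b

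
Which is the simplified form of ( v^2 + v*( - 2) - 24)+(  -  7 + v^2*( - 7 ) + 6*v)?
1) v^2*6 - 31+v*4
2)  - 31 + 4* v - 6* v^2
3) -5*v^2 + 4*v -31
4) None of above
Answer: 2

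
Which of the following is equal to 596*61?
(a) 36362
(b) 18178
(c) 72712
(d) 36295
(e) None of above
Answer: e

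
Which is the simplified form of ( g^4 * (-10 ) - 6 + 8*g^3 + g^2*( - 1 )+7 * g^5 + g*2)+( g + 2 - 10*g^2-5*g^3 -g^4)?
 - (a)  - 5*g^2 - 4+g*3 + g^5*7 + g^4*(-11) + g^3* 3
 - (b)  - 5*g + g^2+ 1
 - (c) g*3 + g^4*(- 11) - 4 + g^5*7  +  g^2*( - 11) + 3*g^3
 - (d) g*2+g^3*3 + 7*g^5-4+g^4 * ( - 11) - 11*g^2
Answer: c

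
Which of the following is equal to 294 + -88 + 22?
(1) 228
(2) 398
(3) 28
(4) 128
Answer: 1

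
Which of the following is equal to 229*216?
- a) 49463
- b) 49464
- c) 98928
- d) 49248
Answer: b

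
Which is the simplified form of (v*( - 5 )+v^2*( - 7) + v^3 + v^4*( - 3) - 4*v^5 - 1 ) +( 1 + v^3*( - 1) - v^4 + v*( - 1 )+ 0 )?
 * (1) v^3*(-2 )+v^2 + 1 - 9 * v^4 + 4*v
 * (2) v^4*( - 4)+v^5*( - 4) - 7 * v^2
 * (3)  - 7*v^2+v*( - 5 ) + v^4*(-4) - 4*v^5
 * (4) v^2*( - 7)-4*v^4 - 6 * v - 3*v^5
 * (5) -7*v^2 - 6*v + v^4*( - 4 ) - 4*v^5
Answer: 5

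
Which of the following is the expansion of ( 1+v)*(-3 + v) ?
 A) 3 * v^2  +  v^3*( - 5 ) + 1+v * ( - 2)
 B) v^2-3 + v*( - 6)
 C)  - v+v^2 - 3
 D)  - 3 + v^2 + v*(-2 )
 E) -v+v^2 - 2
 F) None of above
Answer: D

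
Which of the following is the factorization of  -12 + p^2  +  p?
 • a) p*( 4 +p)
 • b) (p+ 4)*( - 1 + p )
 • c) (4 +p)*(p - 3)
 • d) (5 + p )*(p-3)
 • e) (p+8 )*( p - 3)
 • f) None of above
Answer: c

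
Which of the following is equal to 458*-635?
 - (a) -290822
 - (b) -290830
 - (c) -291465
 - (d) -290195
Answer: b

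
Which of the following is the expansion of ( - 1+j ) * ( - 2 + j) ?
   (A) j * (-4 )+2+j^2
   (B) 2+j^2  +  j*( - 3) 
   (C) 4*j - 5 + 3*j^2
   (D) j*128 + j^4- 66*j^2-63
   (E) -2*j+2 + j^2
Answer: B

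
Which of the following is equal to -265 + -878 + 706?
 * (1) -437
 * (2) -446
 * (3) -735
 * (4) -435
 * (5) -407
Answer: 1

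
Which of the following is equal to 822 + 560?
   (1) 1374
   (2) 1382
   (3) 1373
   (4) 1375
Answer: 2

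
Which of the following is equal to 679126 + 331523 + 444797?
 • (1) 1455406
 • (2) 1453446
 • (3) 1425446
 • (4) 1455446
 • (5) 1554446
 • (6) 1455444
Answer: 4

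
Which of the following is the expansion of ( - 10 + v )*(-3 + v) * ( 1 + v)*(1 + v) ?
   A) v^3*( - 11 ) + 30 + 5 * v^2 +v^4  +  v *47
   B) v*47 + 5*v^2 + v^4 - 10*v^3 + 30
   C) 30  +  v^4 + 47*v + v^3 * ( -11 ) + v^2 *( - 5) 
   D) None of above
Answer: A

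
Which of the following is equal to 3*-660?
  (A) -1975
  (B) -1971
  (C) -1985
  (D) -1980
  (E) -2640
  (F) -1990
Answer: D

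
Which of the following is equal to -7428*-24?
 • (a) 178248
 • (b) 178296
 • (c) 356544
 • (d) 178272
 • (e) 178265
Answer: d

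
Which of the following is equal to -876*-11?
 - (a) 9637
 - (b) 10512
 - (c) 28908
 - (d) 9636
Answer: d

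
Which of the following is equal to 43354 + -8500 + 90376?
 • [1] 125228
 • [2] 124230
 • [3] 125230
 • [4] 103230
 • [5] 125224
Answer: 3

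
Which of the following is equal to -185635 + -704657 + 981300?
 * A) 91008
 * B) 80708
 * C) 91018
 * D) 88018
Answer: A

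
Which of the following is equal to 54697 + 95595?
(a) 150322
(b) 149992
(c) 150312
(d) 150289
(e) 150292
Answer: e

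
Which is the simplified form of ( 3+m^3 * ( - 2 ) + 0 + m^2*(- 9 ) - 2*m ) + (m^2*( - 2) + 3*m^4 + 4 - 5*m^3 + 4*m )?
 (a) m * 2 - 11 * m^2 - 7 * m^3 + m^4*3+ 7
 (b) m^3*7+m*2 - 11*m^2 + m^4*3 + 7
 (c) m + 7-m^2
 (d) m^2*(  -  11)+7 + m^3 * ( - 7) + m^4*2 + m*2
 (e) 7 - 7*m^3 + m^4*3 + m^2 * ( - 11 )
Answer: a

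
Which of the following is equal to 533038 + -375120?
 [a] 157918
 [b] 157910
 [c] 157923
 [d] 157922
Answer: a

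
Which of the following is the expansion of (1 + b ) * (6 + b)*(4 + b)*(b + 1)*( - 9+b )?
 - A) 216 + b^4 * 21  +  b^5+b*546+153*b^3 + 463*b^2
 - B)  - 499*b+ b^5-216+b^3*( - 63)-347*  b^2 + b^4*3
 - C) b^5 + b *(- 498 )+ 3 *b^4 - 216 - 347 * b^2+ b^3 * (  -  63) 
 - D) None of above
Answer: C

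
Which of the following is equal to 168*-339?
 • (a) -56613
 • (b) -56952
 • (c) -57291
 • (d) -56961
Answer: b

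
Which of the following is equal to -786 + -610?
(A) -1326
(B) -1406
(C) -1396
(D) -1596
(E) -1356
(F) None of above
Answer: C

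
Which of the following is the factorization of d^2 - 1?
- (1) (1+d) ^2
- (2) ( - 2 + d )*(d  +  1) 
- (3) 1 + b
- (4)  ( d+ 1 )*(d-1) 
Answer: 4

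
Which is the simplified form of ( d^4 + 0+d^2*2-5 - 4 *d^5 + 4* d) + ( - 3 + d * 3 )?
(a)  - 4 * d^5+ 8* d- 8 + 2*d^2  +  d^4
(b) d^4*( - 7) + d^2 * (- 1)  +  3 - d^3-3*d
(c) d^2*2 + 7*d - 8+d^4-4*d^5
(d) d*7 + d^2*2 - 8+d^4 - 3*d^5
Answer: c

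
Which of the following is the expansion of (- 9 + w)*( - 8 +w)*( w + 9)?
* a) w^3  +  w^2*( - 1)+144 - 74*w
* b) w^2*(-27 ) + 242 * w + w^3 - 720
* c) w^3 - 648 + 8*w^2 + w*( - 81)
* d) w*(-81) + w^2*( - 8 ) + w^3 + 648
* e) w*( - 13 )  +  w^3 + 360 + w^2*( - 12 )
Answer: d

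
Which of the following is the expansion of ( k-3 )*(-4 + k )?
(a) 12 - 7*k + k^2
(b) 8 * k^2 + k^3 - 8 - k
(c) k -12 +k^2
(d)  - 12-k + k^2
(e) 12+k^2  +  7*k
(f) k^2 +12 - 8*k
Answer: a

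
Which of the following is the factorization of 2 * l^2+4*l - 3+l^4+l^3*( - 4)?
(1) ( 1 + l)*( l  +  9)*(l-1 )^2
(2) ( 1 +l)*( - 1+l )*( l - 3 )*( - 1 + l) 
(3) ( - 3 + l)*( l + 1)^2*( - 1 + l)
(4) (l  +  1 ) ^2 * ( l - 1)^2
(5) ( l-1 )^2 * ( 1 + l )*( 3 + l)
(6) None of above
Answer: 2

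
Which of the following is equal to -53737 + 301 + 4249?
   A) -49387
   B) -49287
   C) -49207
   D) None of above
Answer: D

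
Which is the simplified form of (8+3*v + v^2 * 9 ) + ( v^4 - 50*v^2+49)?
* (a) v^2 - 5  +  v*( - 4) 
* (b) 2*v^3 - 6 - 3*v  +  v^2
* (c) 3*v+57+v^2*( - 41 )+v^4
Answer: c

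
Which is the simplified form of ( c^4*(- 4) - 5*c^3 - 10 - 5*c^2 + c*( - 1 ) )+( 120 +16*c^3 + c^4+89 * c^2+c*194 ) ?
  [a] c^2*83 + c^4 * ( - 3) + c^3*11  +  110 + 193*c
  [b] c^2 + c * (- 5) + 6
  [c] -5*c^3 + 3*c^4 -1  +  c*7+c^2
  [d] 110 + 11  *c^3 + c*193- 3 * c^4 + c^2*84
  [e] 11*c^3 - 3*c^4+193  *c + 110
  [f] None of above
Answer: d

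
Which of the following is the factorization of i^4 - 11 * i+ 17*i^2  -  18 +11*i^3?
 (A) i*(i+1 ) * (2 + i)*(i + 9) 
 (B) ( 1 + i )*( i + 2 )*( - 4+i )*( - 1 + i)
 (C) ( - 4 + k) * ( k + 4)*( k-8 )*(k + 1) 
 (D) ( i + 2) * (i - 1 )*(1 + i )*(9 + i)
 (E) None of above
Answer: D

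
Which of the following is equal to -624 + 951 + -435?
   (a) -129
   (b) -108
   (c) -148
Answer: b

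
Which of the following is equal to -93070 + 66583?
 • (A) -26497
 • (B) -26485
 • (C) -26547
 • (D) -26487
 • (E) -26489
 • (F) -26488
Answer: D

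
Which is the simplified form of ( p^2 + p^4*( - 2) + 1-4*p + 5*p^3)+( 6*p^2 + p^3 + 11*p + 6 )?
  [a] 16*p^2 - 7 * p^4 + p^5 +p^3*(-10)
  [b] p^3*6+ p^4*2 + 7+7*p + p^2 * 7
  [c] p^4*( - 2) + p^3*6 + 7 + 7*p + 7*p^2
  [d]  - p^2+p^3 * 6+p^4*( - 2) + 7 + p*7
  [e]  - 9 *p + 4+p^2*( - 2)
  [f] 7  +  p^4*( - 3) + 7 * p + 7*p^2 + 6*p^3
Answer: c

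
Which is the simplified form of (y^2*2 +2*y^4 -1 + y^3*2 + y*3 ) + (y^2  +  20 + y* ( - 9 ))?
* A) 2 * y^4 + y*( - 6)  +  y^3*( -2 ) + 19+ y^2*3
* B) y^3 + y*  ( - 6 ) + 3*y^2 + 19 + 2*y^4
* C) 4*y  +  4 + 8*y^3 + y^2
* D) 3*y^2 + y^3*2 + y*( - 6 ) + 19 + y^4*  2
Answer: D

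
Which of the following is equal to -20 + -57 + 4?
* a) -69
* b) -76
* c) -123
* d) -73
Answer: d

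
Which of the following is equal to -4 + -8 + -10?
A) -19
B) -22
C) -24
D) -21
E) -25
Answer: B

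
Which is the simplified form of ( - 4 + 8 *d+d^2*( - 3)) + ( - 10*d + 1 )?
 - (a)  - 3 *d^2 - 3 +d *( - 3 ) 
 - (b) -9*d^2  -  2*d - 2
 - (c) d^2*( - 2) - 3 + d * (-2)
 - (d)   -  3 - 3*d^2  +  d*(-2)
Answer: d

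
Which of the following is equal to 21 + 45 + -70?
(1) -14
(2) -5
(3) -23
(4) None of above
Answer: 4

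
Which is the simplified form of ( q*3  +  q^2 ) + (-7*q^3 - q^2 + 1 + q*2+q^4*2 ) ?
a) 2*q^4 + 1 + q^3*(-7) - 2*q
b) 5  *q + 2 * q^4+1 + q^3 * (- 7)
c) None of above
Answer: b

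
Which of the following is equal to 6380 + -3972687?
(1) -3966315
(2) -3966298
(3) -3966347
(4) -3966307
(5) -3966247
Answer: 4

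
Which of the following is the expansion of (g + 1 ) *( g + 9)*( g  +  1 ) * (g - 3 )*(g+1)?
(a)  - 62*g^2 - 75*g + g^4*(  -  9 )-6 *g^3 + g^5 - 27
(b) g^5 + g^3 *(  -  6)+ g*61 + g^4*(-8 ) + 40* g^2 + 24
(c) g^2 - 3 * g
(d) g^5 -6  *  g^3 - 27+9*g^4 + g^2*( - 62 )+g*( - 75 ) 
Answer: d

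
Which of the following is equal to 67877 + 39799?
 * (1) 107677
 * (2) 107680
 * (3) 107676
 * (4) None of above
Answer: 3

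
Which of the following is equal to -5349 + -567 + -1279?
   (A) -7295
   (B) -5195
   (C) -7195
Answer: C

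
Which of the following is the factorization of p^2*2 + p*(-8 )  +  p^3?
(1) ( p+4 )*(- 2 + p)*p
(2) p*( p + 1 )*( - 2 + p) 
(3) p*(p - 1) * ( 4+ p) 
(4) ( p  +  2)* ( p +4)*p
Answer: 1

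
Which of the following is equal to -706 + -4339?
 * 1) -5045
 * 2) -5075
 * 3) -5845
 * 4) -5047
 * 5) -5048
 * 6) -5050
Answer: 1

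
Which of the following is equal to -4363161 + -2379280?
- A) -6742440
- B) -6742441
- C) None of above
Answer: B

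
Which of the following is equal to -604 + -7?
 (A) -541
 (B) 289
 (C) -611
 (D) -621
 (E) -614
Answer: C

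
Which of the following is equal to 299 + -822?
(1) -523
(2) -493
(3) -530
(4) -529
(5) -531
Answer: 1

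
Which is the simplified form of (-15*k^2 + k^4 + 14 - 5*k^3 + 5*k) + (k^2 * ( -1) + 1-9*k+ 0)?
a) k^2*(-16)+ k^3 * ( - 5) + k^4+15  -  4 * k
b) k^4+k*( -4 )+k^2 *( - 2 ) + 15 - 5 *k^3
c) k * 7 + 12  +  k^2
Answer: a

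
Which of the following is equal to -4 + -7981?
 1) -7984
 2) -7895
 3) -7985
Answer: 3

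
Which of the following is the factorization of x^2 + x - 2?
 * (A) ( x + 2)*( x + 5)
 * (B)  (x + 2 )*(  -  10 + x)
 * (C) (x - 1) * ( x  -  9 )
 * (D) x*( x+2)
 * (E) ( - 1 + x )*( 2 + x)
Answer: E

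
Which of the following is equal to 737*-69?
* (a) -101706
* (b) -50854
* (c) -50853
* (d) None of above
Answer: c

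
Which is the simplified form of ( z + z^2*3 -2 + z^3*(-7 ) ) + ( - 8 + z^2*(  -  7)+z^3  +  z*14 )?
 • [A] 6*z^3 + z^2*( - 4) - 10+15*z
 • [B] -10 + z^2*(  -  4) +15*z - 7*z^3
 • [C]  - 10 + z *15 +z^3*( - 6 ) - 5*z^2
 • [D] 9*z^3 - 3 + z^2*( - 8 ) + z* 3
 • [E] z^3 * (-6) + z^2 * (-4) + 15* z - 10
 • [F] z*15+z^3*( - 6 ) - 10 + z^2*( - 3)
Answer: E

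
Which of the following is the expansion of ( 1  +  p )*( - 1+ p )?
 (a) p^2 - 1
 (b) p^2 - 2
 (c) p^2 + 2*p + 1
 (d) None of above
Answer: a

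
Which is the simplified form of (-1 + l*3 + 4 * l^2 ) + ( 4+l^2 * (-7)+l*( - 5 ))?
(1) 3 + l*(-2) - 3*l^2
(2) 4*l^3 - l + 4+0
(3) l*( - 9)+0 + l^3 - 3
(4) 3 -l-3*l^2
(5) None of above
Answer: 1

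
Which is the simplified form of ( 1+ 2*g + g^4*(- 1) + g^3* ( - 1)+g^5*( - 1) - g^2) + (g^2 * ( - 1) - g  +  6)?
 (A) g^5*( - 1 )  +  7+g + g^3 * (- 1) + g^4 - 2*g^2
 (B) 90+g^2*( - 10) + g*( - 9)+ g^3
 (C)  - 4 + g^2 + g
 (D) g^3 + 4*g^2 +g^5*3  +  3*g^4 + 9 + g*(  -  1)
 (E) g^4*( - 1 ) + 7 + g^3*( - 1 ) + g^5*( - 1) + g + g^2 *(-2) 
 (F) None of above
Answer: E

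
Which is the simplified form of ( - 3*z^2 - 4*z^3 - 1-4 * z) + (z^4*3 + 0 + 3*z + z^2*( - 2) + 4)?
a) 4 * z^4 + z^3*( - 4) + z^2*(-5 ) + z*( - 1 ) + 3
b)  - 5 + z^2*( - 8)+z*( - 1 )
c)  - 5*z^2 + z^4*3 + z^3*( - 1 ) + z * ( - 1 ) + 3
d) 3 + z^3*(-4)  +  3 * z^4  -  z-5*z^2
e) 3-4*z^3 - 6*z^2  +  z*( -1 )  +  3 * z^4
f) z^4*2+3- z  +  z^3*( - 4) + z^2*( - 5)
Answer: d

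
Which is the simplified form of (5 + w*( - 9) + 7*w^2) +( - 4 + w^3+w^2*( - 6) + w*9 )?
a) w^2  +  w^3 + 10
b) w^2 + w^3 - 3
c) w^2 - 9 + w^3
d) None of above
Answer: d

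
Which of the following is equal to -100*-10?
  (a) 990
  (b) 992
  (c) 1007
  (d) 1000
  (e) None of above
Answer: d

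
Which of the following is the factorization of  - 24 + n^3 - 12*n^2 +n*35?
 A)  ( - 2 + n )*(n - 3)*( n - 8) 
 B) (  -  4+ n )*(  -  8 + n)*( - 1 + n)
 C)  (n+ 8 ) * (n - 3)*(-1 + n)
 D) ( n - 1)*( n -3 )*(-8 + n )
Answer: D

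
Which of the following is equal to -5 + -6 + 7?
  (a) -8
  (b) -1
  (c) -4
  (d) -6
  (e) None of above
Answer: c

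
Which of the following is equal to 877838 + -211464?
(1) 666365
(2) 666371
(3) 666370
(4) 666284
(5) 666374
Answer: 5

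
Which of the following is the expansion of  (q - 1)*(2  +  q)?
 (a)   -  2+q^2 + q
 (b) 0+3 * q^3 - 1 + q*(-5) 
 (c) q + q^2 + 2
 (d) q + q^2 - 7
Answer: a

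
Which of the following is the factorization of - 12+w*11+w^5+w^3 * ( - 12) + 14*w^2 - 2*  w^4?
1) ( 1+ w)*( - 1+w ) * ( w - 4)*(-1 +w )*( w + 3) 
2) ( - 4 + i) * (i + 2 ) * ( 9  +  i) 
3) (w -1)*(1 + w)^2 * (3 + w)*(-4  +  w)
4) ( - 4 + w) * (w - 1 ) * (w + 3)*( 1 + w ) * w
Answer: 1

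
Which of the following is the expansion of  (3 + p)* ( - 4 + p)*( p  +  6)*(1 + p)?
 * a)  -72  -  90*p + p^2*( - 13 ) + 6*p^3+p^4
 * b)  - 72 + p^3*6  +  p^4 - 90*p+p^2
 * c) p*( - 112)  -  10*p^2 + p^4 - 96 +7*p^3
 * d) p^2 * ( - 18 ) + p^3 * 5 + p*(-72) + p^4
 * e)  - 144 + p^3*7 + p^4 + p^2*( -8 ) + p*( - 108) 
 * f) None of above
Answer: a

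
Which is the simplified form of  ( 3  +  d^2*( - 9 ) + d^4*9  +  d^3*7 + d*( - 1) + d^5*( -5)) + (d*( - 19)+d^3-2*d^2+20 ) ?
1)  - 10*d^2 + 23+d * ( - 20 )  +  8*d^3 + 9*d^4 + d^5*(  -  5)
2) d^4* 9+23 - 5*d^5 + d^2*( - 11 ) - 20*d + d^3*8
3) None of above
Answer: 2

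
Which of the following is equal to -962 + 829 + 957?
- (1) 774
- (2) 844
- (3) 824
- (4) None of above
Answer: 3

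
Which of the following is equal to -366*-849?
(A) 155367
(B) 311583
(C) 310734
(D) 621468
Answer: C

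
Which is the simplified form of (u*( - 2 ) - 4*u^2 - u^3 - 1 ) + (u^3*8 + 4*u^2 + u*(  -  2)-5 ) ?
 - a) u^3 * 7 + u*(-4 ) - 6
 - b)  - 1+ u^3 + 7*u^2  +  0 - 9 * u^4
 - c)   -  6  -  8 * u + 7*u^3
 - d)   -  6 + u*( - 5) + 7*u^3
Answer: a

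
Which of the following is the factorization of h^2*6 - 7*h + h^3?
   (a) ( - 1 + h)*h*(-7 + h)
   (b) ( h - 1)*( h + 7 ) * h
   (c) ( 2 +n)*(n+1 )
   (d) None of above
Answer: b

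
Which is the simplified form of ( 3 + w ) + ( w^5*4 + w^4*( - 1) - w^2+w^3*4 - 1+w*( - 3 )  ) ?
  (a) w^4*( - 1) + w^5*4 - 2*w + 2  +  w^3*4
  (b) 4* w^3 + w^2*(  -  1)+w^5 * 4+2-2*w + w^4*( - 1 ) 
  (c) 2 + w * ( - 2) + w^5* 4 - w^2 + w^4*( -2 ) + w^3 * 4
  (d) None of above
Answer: b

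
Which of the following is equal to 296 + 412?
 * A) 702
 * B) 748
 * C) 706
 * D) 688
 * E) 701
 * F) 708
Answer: F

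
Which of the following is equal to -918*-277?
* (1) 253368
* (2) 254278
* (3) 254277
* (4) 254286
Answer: 4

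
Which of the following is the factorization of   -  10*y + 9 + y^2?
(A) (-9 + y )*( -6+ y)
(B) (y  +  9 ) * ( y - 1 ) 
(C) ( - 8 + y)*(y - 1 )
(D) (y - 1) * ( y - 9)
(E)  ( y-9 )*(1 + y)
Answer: D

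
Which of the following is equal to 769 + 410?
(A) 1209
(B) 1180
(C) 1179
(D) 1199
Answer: C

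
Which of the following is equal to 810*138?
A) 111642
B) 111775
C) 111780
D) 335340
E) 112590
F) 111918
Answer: C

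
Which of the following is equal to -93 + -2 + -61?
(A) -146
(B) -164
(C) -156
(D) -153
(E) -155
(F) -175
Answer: C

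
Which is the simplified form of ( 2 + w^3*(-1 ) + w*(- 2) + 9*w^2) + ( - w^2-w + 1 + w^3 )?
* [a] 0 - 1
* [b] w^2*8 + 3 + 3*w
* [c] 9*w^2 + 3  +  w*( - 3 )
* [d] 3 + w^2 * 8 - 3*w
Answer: d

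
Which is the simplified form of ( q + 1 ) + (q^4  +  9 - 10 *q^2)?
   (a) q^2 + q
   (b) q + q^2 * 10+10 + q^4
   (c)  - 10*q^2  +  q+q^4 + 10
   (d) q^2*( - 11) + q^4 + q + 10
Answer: c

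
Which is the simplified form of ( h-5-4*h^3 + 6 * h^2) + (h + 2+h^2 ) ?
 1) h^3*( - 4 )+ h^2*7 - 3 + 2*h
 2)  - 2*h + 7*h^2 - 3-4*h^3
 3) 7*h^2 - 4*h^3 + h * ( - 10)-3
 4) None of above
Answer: 1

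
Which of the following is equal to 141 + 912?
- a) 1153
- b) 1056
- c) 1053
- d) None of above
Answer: c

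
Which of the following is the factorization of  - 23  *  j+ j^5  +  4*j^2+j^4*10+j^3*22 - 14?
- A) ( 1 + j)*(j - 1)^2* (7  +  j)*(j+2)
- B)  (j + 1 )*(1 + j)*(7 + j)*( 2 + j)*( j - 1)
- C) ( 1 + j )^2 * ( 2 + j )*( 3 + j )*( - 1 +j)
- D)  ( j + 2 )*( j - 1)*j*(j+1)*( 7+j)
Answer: B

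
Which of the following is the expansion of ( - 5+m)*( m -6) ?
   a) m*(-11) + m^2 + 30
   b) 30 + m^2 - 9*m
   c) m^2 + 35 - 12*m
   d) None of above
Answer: a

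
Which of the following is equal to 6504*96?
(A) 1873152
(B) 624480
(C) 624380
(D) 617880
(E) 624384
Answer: E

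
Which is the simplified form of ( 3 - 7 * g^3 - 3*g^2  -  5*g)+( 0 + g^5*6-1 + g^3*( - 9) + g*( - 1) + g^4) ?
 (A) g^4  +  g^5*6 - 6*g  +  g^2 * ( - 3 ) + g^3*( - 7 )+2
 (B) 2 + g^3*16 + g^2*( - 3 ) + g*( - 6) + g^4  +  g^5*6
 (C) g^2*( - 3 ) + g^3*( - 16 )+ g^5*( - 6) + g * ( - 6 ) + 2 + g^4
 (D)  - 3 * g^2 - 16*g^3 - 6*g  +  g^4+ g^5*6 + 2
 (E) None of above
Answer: D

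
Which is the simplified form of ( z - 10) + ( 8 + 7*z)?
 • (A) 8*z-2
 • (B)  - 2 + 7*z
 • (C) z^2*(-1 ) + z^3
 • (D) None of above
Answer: A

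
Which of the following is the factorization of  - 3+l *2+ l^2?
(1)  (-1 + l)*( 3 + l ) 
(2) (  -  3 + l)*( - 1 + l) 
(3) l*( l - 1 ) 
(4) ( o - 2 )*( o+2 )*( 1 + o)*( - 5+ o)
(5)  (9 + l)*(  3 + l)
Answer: 1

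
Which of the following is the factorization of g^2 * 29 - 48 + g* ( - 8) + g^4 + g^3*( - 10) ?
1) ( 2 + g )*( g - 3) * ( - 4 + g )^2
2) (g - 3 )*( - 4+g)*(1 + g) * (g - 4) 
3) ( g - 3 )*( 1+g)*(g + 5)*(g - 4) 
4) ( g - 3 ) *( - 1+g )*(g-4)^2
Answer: 2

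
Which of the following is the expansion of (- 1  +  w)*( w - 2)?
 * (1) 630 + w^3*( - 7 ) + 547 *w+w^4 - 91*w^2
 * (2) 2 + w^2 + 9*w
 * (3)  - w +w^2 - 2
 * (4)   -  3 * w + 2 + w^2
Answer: 4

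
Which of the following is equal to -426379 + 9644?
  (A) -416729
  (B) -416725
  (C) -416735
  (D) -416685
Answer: C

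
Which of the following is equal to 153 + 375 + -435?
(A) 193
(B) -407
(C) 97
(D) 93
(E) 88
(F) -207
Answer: D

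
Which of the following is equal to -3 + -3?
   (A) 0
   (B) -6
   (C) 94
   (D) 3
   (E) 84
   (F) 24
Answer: B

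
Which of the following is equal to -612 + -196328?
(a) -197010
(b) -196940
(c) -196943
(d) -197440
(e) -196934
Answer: b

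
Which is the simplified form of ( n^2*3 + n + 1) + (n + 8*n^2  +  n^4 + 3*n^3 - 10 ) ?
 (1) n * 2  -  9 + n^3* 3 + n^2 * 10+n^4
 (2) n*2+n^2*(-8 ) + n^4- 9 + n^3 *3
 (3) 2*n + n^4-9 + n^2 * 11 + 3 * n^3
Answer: 3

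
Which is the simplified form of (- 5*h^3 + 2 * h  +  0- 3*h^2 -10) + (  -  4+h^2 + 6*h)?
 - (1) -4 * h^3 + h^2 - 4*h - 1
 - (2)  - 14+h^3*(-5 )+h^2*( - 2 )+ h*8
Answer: 2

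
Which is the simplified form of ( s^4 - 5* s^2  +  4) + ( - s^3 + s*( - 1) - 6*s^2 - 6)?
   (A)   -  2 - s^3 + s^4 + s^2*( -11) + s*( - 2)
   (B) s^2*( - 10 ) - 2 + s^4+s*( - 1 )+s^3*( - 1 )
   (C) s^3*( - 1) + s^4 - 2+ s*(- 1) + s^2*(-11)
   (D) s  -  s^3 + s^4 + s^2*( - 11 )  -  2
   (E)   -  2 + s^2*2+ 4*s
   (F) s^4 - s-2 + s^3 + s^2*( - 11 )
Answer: C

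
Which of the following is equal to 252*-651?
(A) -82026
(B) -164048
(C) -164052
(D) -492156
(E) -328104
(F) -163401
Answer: C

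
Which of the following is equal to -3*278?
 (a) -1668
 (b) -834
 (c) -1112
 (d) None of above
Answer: b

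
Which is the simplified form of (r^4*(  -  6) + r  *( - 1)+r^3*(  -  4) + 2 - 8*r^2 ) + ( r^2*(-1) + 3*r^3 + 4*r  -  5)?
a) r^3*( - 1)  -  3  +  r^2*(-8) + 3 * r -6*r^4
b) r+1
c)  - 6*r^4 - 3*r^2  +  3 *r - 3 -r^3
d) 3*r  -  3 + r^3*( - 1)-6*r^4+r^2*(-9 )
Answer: d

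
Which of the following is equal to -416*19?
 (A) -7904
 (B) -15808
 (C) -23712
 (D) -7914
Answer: A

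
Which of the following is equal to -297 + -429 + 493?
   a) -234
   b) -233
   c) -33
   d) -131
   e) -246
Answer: b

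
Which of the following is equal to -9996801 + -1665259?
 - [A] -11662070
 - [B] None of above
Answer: B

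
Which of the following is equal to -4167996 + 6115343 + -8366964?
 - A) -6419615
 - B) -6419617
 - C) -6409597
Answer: B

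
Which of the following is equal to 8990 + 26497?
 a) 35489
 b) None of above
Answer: b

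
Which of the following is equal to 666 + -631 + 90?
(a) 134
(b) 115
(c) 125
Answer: c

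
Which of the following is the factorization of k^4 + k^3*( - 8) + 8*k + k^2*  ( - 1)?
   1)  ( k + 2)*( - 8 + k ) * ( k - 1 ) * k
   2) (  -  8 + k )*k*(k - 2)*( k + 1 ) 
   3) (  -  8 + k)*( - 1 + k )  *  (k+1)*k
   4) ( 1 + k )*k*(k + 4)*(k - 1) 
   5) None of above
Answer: 3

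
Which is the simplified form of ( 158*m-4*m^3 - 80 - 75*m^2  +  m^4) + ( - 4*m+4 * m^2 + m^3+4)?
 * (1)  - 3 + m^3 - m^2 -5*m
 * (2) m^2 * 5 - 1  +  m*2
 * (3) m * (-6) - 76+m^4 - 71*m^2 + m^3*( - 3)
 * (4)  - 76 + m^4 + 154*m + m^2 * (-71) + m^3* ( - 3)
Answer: 4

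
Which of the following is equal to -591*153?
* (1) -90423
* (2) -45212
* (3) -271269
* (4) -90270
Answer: 1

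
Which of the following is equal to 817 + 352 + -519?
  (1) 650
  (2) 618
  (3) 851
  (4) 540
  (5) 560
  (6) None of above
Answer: 1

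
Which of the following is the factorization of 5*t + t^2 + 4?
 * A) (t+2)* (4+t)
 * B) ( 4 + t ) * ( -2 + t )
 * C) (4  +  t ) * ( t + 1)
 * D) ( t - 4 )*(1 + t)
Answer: C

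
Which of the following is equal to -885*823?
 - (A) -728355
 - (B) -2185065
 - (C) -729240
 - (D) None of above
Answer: A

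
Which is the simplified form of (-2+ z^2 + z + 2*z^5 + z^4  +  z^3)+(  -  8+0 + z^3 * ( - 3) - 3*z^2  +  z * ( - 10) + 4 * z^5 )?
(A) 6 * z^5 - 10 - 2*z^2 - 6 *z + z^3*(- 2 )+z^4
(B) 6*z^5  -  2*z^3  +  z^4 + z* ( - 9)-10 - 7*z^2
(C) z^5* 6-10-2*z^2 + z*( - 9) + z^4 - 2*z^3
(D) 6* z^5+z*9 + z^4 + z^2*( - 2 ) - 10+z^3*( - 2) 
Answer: C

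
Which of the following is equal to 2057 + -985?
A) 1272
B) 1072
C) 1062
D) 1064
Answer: B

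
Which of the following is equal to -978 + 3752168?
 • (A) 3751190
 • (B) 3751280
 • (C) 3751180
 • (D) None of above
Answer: A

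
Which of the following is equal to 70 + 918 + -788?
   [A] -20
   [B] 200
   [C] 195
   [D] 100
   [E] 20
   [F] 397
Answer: B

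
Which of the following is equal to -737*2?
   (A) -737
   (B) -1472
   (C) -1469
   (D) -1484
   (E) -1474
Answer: E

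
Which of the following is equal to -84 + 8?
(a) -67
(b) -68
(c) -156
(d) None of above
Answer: d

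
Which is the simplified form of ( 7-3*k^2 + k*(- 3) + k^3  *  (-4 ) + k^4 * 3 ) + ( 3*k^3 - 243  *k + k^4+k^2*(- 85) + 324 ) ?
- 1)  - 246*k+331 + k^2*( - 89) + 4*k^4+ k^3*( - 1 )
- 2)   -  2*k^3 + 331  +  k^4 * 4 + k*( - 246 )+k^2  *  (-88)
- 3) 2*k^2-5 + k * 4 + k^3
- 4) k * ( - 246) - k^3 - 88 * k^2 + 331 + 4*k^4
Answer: 4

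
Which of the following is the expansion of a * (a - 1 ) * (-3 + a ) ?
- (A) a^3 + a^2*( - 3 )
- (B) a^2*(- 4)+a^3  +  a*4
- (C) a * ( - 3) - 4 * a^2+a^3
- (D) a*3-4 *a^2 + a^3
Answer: D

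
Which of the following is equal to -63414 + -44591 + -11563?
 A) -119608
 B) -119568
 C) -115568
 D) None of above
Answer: B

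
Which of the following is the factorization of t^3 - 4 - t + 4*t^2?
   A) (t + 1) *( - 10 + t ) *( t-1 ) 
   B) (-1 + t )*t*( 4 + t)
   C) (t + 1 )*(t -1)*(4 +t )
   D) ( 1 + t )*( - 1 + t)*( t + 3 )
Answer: C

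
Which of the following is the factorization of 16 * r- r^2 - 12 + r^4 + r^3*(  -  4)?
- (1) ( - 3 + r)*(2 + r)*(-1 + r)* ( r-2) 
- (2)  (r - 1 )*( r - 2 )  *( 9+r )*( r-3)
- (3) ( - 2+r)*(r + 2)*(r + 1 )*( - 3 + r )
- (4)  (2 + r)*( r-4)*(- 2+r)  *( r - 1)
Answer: 1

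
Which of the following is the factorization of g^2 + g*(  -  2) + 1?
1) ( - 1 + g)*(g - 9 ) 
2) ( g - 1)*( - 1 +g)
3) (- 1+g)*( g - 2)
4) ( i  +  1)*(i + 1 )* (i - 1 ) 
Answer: 2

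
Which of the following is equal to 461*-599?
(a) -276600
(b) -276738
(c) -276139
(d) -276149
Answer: c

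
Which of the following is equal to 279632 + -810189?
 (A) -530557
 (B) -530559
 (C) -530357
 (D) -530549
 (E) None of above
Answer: A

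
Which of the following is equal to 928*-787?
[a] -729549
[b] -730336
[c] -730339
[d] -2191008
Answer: b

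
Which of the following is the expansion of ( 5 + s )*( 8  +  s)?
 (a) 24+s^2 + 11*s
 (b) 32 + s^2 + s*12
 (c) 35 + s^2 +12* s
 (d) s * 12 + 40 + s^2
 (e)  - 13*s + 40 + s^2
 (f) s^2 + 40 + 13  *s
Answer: f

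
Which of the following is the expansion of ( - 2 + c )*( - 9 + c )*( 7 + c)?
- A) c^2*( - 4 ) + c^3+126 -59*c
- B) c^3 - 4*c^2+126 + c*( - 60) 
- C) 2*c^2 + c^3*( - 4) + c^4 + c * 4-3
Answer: A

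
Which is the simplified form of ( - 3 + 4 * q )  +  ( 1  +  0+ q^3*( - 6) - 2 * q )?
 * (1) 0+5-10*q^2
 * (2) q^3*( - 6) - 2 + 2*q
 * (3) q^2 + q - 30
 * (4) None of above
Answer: 2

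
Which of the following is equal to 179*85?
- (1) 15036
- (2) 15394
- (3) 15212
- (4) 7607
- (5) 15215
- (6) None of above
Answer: 5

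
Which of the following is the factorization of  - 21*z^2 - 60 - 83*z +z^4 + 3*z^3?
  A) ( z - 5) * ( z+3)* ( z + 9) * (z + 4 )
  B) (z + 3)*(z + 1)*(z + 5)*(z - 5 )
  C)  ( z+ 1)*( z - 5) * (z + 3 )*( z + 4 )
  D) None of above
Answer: C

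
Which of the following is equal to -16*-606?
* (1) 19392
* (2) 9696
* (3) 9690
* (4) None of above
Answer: 2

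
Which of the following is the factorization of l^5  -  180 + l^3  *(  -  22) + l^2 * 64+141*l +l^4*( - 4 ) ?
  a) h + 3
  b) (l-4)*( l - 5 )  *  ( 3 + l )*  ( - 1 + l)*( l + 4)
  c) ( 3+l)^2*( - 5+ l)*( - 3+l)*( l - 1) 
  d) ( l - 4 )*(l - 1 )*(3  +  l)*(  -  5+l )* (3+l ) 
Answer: d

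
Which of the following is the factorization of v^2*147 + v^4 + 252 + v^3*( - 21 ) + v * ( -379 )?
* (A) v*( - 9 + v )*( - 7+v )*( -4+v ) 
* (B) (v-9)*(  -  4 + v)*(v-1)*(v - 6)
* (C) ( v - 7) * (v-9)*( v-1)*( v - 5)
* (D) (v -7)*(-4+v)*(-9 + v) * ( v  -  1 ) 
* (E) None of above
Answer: D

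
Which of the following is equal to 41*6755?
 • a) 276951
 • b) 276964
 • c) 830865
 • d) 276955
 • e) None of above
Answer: d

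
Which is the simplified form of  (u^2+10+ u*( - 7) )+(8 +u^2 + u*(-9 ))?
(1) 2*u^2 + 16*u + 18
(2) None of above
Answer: 2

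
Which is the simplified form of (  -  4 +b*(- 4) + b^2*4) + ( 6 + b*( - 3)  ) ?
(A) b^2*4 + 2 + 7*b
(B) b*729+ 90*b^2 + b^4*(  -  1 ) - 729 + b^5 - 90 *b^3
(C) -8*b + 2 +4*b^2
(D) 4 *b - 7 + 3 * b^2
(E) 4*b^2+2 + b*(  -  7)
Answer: E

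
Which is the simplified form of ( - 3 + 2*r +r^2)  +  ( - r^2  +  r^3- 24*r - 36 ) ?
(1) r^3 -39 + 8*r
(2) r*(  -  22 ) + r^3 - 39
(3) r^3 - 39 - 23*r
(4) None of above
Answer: 2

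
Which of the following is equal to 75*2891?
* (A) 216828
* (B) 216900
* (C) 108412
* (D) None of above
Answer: D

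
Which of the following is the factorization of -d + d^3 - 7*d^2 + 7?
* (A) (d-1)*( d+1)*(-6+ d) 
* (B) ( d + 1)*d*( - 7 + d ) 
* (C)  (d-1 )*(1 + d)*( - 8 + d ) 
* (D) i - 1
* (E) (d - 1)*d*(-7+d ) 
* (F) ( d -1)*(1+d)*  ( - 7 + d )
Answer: F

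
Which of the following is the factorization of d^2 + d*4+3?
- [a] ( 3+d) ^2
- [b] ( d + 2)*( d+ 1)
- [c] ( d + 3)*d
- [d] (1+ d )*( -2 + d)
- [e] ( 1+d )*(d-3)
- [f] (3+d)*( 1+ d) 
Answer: f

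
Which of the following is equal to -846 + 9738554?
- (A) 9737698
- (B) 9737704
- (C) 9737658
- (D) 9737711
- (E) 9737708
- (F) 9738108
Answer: E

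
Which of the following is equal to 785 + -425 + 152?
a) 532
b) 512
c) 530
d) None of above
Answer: b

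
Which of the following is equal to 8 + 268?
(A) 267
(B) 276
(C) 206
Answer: B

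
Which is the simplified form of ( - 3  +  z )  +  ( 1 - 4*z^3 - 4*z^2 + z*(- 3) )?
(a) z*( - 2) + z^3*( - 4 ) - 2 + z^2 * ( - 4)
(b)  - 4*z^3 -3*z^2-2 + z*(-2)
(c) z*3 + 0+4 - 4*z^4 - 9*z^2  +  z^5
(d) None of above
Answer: a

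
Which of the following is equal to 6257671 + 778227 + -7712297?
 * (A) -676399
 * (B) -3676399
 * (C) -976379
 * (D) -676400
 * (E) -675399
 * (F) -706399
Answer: A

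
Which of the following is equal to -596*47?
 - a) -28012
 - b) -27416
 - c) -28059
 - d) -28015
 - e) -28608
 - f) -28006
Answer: a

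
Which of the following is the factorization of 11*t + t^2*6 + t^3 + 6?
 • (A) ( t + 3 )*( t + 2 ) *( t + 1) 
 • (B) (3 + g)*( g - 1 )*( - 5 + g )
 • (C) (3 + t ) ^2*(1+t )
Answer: A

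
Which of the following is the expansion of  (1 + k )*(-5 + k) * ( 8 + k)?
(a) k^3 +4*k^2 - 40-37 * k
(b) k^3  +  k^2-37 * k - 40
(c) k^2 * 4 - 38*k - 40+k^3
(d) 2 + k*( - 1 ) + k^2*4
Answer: a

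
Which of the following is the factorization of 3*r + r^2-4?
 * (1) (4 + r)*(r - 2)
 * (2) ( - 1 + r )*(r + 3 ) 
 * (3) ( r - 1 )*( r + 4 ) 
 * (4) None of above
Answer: 3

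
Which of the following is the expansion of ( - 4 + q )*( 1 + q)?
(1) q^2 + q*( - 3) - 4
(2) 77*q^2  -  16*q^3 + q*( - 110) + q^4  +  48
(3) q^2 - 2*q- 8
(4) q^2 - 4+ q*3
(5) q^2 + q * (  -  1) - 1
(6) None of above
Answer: 1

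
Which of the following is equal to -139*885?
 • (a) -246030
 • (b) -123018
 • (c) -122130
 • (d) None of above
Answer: d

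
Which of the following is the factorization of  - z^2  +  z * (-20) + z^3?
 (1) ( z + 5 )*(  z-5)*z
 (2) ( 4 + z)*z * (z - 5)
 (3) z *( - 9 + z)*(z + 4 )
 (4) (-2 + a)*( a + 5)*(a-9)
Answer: 2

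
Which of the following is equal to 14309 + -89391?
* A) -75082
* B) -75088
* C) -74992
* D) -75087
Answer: A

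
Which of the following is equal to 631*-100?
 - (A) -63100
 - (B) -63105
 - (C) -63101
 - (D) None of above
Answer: A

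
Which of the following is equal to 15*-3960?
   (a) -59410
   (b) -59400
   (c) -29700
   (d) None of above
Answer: b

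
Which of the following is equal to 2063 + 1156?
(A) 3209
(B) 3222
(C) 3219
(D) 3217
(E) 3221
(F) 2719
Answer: C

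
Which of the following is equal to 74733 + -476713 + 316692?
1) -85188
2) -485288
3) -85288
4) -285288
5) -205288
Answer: 3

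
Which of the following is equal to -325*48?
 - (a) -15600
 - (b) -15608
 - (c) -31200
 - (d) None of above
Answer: a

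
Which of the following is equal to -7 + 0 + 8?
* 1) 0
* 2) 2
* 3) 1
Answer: 3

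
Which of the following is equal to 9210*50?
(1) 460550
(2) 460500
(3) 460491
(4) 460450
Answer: 2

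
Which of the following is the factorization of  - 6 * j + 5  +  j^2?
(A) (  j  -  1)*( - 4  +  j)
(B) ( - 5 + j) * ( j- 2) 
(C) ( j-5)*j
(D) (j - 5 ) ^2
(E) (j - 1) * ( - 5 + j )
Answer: E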